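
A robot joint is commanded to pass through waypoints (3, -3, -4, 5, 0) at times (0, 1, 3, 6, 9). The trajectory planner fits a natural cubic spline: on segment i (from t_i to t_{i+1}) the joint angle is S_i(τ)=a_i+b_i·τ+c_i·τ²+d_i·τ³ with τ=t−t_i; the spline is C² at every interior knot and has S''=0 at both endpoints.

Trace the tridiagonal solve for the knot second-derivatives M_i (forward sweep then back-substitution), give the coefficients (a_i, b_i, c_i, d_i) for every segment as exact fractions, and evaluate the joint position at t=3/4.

Δ: Δ0=-6, Δ1=-1/2, Δ2=3, Δ3=-5/3
row 1: diag=6, rhs=33; c'=1/3, d'=11/2
row 2: denom=10−2·1/3=28/3; d'=(21−2·11/2)/(28/3)=15/14
row 3: denom=12−3·9/28=309/28; d'=(-28−3·15/14)/(309/28)=-874/309
back: M3=-874/309
back: M2=15/14−9/28·-874/309=204/103
back: M1=11/2−1/3·204/103=997/206
M: M0=0, M1=997/206, M2=204/103, M3=-874/309, M4=0
seg 0: a=3, c=M0/2=0, d=(M1−M0)/(6·1)=997/1236, b=Δ0−h0·(2M0+M1)/6=-8413/1236
seg 1: a=-3, c=M1/2=997/412, d=(M2−M1)/(6·2)=-589/2472, b=Δ1−h1·(2M1+M2)/6=-2711/618
seg 2: a=-4, c=M2/2=102/103, d=(M3−M2)/(6·3)=-743/2781, b=Δ2−h2·(2M2+M3)/6=752/309
seg 3: a=5, c=M3/2=-437/309, d=(M4−M3)/(6·3)=437/2781, b=Δ3−h3·(2M3+M4)/6=359/309
t_q=3/4 → seg 0, τ=3/4; S=3+-8413/1236·τ+0·τ²+997/1236·τ³=-46531/26368

  seg 0: a=3 b=-8413/1236 c=0 d=997/1236
  seg 1: a=-3 b=-2711/618 c=997/412 d=-589/2472
  seg 2: a=-4 b=752/309 c=102/103 d=-743/2781
  seg 3: a=5 b=359/309 c=-437/309 d=437/2781
S(3/4) = -46531/26368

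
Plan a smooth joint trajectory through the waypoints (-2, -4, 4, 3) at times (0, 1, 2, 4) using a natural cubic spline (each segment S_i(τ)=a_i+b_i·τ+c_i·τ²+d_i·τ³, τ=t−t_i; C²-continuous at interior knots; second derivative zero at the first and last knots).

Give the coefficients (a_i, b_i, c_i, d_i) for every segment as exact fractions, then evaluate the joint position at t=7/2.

  seg 0: a=-2 b=-229/46 c=0 d=137/46
  seg 1: a=-4 b=91/23 c=411/46 d=-225/46
  seg 2: a=4 b=329/46 c=-132/23 d=22/23
S(7/2) = 116/23

Δ: Δ0=-2, Δ1=8, Δ2=-1/2
row 1: diag=4, rhs=60; c'=1/4, d'=15
row 2: denom=6−1·1/4=23/4; d'=(-51−1·15)/(23/4)=-264/23
back: M2=-264/23
back: M1=15−1/4·-264/23=411/23
M: M0=0, M1=411/23, M2=-264/23, M3=0
seg 0: a=-2, c=M0/2=0, d=(M1−M0)/(6·1)=137/46, b=Δ0−h0·(2M0+M1)/6=-229/46
seg 1: a=-4, c=M1/2=411/46, d=(M2−M1)/(6·1)=-225/46, b=Δ1−h1·(2M1+M2)/6=91/23
seg 2: a=4, c=M2/2=-132/23, d=(M3−M2)/(6·2)=22/23, b=Δ2−h2·(2M2+M3)/6=329/46
t_q=7/2 → seg 2, τ=3/2; S=4+329/46·τ+-132/23·τ²+22/23·τ³=116/23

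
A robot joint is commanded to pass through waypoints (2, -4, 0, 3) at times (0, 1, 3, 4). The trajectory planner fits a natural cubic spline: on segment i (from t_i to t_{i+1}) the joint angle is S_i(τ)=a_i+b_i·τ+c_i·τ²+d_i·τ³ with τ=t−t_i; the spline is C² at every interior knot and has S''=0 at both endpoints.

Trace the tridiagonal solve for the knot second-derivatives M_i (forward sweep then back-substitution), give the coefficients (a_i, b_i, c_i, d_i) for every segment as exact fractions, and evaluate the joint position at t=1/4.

Δ: Δ0=-6, Δ1=2, Δ2=3
row 1: diag=6, rhs=48; c'=1/3, d'=8
row 2: denom=6−2·1/3=16/3; d'=(6−2·8)/(16/3)=-15/8
back: M2=-15/8
back: M1=8−1/3·-15/8=69/8
M: M0=0, M1=69/8, M2=-15/8, M3=0
seg 0: a=2, c=M0/2=0, d=(M1−M0)/(6·1)=23/16, b=Δ0−h0·(2M0+M1)/6=-119/16
seg 1: a=-4, c=M1/2=69/16, d=(M2−M1)/(6·2)=-7/8, b=Δ1−h1·(2M1+M2)/6=-25/8
seg 2: a=0, c=M2/2=-15/16, d=(M3−M2)/(6·1)=5/16, b=Δ2−h2·(2M2+M3)/6=29/8
t_q=1/4 → seg 0, τ=1/4; S=2+-119/16·τ+0·τ²+23/16·τ³=167/1024

  seg 0: a=2 b=-119/16 c=0 d=23/16
  seg 1: a=-4 b=-25/8 c=69/16 d=-7/8
  seg 2: a=0 b=29/8 c=-15/16 d=5/16
S(1/4) = 167/1024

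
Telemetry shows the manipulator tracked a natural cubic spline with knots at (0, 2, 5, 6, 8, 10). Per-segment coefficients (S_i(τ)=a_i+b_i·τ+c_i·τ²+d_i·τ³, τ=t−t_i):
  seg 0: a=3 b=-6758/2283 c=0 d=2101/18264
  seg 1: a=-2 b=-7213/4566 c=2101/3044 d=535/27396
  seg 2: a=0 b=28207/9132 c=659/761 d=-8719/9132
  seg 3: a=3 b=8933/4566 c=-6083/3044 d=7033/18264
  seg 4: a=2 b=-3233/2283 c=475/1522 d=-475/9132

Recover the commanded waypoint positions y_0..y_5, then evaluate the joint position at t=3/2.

y_0=3 y_1=-2 y_2=0 y_3=3 y_4=2 y_5=0
S(3/2) = -51235/48704

y_0 = S_0(0) = a_0 = 3
y_1 = S_1(0) = a_1 = -2
y_2 = S_2(0) = a_2 = 0
y_3 = S_3(0) = a_3 = 3
y_4 = S_4(0) = a_4 = 2
y_5 = S_4(2) = 0
t_q=3/2 is in segment 0 (τ=3/2); S_0(τ)=-51235/48704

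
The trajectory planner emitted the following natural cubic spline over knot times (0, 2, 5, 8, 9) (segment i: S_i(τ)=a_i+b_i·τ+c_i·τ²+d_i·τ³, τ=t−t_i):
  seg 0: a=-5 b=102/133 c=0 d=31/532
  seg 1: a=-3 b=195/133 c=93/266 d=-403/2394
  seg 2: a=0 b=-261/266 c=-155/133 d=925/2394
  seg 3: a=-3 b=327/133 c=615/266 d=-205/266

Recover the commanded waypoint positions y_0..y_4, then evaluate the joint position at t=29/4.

y_0 = S_0(0) = a_0 = -5
y_1 = S_1(0) = a_1 = -3
y_2 = S_2(0) = a_2 = 0
y_3 = S_3(0) = a_3 = -3
y_4 = S_3(1) = 1
t_q=29/4 is in segment 2 (τ=9/4); S_2(τ)=-3321/896

y_0=-5 y_1=-3 y_2=0 y_3=-3 y_4=1
S(29/4) = -3321/896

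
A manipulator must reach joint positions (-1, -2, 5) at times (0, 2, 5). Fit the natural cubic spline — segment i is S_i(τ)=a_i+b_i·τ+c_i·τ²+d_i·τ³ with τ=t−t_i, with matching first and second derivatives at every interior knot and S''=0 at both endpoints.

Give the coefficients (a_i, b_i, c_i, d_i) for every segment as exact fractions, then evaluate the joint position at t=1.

Δ: Δ0=-1/2, Δ1=7/3
row 1: diag=10, rhs=17; c'=3/10, d'=17/10
back: M1=17/10
M: M0=0, M1=17/10, M2=0
seg 0: a=-1, c=M0/2=0, d=(M1−M0)/(6·2)=17/120, b=Δ0−h0·(2M0+M1)/6=-16/15
seg 1: a=-2, c=M1/2=17/20, d=(M2−M1)/(6·3)=-17/180, b=Δ1−h1·(2M1+M2)/6=19/30
t_q=1 → seg 0, τ=1; S=-1+-16/15·τ+0·τ²+17/120·τ³=-77/40

  seg 0: a=-1 b=-16/15 c=0 d=17/120
  seg 1: a=-2 b=19/30 c=17/20 d=-17/180
S(1) = -77/40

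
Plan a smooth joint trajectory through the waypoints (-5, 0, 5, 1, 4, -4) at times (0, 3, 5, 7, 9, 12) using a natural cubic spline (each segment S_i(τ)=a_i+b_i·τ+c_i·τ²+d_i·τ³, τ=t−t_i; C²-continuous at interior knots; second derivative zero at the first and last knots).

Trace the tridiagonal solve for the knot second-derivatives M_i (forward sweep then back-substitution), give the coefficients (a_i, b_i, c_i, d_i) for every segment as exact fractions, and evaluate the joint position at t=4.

  seg 0: a=-5 b=207/224 c=0 d=499/6048
  seg 1: a=0 b=353/112 c=499/672 d=-359/672
  seg 2: a=5 b=-97/336 c=-1655/672 d=45/56
  seg 3: a=1 b=-167/336 c=1585/672 d=-457/672
  seg 4: a=4 b=87/112 c=-1157/672 d=1157/6048
S(4) = 1129/336

Δ: Δ0=5/3, Δ1=5/2, Δ2=-2, Δ3=3/2, Δ4=-8/3
row 1: diag=10, rhs=5; c'=1/5, d'=1/2
row 2: denom=8−2·1/5=38/5; d'=(-27−2·1/2)/(38/5)=-70/19
row 3: denom=8−2·5/19=142/19; d'=(21−2·-70/19)/(142/19)=539/142
row 4: denom=10−2·19/71=672/71; d'=(-25−2·539/142)/(672/71)=-1157/336
back: M4=-1157/336
back: M3=539/142−19/71·-1157/336=1585/336
back: M2=-70/19−5/19·1585/336=-1655/336
back: M1=1/2−1/5·-1655/336=499/336
M: M0=0, M1=499/336, M2=-1655/336, M3=1585/336, M4=-1157/336, M5=0
seg 0: a=-5, c=M0/2=0, d=(M1−M0)/(6·3)=499/6048, b=Δ0−h0·(2M0+M1)/6=207/224
seg 1: a=0, c=M1/2=499/672, d=(M2−M1)/(6·2)=-359/672, b=Δ1−h1·(2M1+M2)/6=353/112
seg 2: a=5, c=M2/2=-1655/672, d=(M3−M2)/(6·2)=45/56, b=Δ2−h2·(2M2+M3)/6=-97/336
seg 3: a=1, c=M3/2=1585/672, d=(M4−M3)/(6·2)=-457/672, b=Δ3−h3·(2M3+M4)/6=-167/336
seg 4: a=4, c=M4/2=-1157/672, d=(M5−M4)/(6·3)=1157/6048, b=Δ4−h4·(2M4+M5)/6=87/112
t_q=4 → seg 1, τ=1; S=0+353/112·τ+499/672·τ²+-359/672·τ³=1129/336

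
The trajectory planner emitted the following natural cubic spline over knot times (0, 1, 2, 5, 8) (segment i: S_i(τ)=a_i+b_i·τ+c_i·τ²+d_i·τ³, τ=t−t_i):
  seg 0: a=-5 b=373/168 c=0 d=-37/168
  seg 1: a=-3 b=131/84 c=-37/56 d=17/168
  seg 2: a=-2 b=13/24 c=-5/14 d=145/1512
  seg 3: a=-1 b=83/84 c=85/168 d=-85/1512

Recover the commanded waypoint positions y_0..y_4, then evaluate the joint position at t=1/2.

y_0=-5 y_1=-3 y_2=-2 y_3=-1 y_4=5
S(1/2) = -1755/448

y_0 = S_0(0) = a_0 = -5
y_1 = S_1(0) = a_1 = -3
y_2 = S_2(0) = a_2 = -2
y_3 = S_3(0) = a_3 = -1
y_4 = S_3(3) = 5
t_q=1/2 is in segment 0 (τ=1/2); S_0(τ)=-1755/448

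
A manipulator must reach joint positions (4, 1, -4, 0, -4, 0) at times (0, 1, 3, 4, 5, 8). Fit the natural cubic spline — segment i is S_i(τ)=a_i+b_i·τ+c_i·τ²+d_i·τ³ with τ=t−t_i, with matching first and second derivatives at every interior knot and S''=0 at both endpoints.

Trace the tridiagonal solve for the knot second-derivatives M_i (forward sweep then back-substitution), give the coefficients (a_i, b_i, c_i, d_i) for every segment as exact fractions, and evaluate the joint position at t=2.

  seg 0: a=4 b=-3569/1416 c=0 d=-679/1416
  seg 1: a=1 b=-2803/708 c=-679/472 d=1535/1416
  seg 2: a=-4 b=2333/708 c=2391/472 d=-6175/1416
  seg 3: a=0 b=487/1416 c=-473/59 d=5201/1416
  seg 4: a=-4 b=-3307/708 c=1417/472 d=-1417/4248
S(2) = -391/118

Δ: Δ0=-3, Δ1=-5/2, Δ2=4, Δ3=-4, Δ4=4/3
row 1: diag=6, rhs=3; c'=1/3, d'=1/2
row 2: denom=6−2·1/3=16/3; d'=(39−2·1/2)/(16/3)=57/8
row 3: denom=4−1·3/16=61/16; d'=(-48−1·57/8)/(61/16)=-882/61
row 4: denom=8−1·16/61=472/61; d'=(32−1·-882/61)/(472/61)=1417/236
back: M4=1417/236
back: M3=-882/61−16/61·1417/236=-946/59
back: M2=57/8−3/16·-946/59=2391/236
back: M1=1/2−1/3·2391/236=-679/236
M: M0=0, M1=-679/236, M2=2391/236, M3=-946/59, M4=1417/236, M5=0
seg 0: a=4, c=M0/2=0, d=(M1−M0)/(6·1)=-679/1416, b=Δ0−h0·(2M0+M1)/6=-3569/1416
seg 1: a=1, c=M1/2=-679/472, d=(M2−M1)/(6·2)=1535/1416, b=Δ1−h1·(2M1+M2)/6=-2803/708
seg 2: a=-4, c=M2/2=2391/472, d=(M3−M2)/(6·1)=-6175/1416, b=Δ2−h2·(2M2+M3)/6=2333/708
seg 3: a=0, c=M3/2=-473/59, d=(M4−M3)/(6·1)=5201/1416, b=Δ3−h3·(2M3+M4)/6=487/1416
seg 4: a=-4, c=M4/2=1417/472, d=(M5−M4)/(6·3)=-1417/4248, b=Δ4−h4·(2M4+M5)/6=-3307/708
t_q=2 → seg 1, τ=1; S=1+-2803/708·τ+-679/472·τ²+1535/1416·τ³=-391/118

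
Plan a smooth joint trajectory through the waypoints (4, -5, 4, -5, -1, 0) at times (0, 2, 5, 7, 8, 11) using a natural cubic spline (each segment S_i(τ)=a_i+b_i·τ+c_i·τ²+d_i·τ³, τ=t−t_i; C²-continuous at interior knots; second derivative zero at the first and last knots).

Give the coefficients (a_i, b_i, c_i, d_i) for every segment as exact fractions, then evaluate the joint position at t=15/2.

Δ: Δ0=-9/2, Δ1=3, Δ2=-9/2, Δ3=4, Δ4=1/3
row 1: diag=10, rhs=45; c'=3/10, d'=9/2
row 2: denom=10−3·3/10=91/10; d'=(-45−3·9/2)/(91/10)=-45/7
row 3: denom=6−2·20/91=506/91; d'=(51−2·-45/7)/(506/91)=5811/506
row 4: denom=8−1·91/506=3957/506; d'=(-22−1·5811/506)/(3957/506)=-16943/3957
back: M4=-16943/3957
back: M3=5811/506−91/506·-16943/3957=48490/3957
back: M2=-45/7−20/91·48490/3957=-36095/3957
back: M1=9/2−3/10·-36095/3957=9545/1319
M: M0=0, M1=9545/1319, M2=-36095/3957, M3=48490/3957, M4=-16943/3957, M5=0
seg 0: a=4, c=M0/2=0, d=(M1−M0)/(6·2)=9545/15828, b=Δ0−h0·(2M0+M1)/6=-54703/7914
seg 1: a=-5, c=M1/2=9545/2638, d=(M2−M1)/(6·3)=-32365/35613, b=Δ1−h1·(2M1+M2)/6=2567/7914
seg 2: a=4, c=M2/2=-36095/7914, d=(M3−M2)/(6·2)=28195/15828, b=Δ2−h2·(2M2+M3)/6=-19813/7914
seg 3: a=-5, c=M3/2=24245/3957, d=(M4−M3)/(6·1)=-21811/7914, b=Δ3−h3·(2M3+M4)/6=1659/2638
seg 4: a=-1, c=M4/2=-16943/7914, d=(M5−M4)/(6·3)=16943/71226, b=Δ4−h4·(2M4+M5)/6=18262/3957
t_q=15/2 → seg 3, τ=1/2; S=-5+1659/2638·τ+24245/3957·τ²+-21811/7914·τ³=-221483/63312

  seg 0: a=4 b=-54703/7914 c=0 d=9545/15828
  seg 1: a=-5 b=2567/7914 c=9545/2638 d=-32365/35613
  seg 2: a=4 b=-19813/7914 c=-36095/7914 d=28195/15828
  seg 3: a=-5 b=1659/2638 c=24245/3957 d=-21811/7914
  seg 4: a=-1 b=18262/3957 c=-16943/7914 d=16943/71226
S(15/2) = -221483/63312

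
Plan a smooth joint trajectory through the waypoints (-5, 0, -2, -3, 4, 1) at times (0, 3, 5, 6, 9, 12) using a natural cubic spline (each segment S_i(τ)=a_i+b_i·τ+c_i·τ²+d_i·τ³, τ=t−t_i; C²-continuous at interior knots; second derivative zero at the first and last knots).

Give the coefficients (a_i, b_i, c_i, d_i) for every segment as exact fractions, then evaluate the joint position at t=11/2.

  seg 0: a=-5 b=325/132 c=0 d=-35/396
  seg 1: a=0 b=5/66 c=-35/44 d=17/132
  seg 2: a=-2 b=-103/66 c=-1/44 d=7/12
  seg 3: a=-3 b=19/132 c=19/11 d=-395/1188
  seg 4: a=4 b=101/66 c=-167/132 d=167/1188
S(11/2) = -955/352

Δ: Δ0=5/3, Δ1=-1, Δ2=-1, Δ3=7/3, Δ4=-1
row 1: diag=10, rhs=-16; c'=1/5, d'=-8/5
row 2: denom=6−2·1/5=28/5; d'=(0−2·-8/5)/(28/5)=4/7
row 3: denom=8−1·5/28=219/28; d'=(20−1·4/7)/(219/28)=544/219
row 4: denom=12−3·28/73=792/73; d'=(-20−3·544/219)/(792/73)=-167/66
back: M4=-167/66
back: M3=544/219−28/73·-167/66=38/11
back: M2=4/7−5/28·38/11=-1/22
back: M1=-8/5−1/5·-1/22=-35/22
M: M0=0, M1=-35/22, M2=-1/22, M3=38/11, M4=-167/66, M5=0
seg 0: a=-5, c=M0/2=0, d=(M1−M0)/(6·3)=-35/396, b=Δ0−h0·(2M0+M1)/6=325/132
seg 1: a=0, c=M1/2=-35/44, d=(M2−M1)/(6·2)=17/132, b=Δ1−h1·(2M1+M2)/6=5/66
seg 2: a=-2, c=M2/2=-1/44, d=(M3−M2)/(6·1)=7/12, b=Δ2−h2·(2M2+M3)/6=-103/66
seg 3: a=-3, c=M3/2=19/11, d=(M4−M3)/(6·3)=-395/1188, b=Δ3−h3·(2M3+M4)/6=19/132
seg 4: a=4, c=M4/2=-167/132, d=(M5−M4)/(6·3)=167/1188, b=Δ4−h4·(2M4+M5)/6=101/66
t_q=11/2 → seg 2, τ=1/2; S=-2+-103/66·τ+-1/44·τ²+7/12·τ³=-955/352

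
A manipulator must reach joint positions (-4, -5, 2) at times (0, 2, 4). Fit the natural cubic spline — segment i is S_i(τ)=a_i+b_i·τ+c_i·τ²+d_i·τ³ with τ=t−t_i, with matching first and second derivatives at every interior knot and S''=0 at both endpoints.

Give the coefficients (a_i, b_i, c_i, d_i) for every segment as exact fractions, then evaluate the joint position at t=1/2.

  seg 0: a=-4 b=-3/2 c=0 d=1/4
  seg 1: a=-5 b=3/2 c=3/2 d=-1/4
S(1/2) = -151/32

Δ: Δ0=-1/2, Δ1=7/2
row 1: diag=8, rhs=24; c'=1/4, d'=3
back: M1=3
M: M0=0, M1=3, M2=0
seg 0: a=-4, c=M0/2=0, d=(M1−M0)/(6·2)=1/4, b=Δ0−h0·(2M0+M1)/6=-3/2
seg 1: a=-5, c=M1/2=3/2, d=(M2−M1)/(6·2)=-1/4, b=Δ1−h1·(2M1+M2)/6=3/2
t_q=1/2 → seg 0, τ=1/2; S=-4+-3/2·τ+0·τ²+1/4·τ³=-151/32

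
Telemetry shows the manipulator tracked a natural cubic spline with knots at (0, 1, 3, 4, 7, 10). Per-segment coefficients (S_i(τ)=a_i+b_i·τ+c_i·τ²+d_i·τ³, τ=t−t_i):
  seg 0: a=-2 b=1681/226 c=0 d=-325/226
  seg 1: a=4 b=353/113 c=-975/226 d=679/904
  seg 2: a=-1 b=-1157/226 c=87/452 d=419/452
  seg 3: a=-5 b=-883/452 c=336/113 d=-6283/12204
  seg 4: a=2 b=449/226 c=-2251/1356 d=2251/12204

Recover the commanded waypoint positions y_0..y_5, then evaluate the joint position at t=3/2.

y_0=-2 y_1=4 y_2=-1 y_3=-5 y_4=2 y_5=-2
S(3/2) = 33103/7232

y_0 = S_0(0) = a_0 = -2
y_1 = S_1(0) = a_1 = 4
y_2 = S_2(0) = a_2 = -1
y_3 = S_3(0) = a_3 = -5
y_4 = S_4(0) = a_4 = 2
y_5 = S_4(3) = -2
t_q=3/2 is in segment 1 (τ=1/2); S_1(τ)=33103/7232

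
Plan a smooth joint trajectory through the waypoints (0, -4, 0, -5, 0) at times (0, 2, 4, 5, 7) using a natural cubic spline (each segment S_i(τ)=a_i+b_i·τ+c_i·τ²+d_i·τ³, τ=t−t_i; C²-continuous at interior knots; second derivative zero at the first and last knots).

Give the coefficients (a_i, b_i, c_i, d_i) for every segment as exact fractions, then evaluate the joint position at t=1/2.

  seg 0: a=0 b=-495/128 c=0 d=239/512
  seg 1: a=-4 b=111/64 c=717/256 d=-683/512
  seg 2: a=0 b=-393/128 c=-333/64 d=419/128
  seg 3: a=-5 b=-117/32 c=591/128 d=-197/256
S(1/2) = -7681/4096

Δ: Δ0=-2, Δ1=2, Δ2=-5, Δ3=5/2
row 1: diag=8, rhs=24; c'=1/4, d'=3
row 2: denom=6−2·1/4=11/2; d'=(-42−2·3)/(11/2)=-96/11
row 3: denom=6−1·2/11=64/11; d'=(45−1·-96/11)/(64/11)=591/64
back: M3=591/64
back: M2=-96/11−2/11·591/64=-333/32
back: M1=3−1/4·-333/32=717/128
M: M0=0, M1=717/128, M2=-333/32, M3=591/64, M4=0
seg 0: a=0, c=M0/2=0, d=(M1−M0)/(6·2)=239/512, b=Δ0−h0·(2M0+M1)/6=-495/128
seg 1: a=-4, c=M1/2=717/256, d=(M2−M1)/(6·2)=-683/512, b=Δ1−h1·(2M1+M2)/6=111/64
seg 2: a=0, c=M2/2=-333/64, d=(M3−M2)/(6·1)=419/128, b=Δ2−h2·(2M2+M3)/6=-393/128
seg 3: a=-5, c=M3/2=591/128, d=(M4−M3)/(6·2)=-197/256, b=Δ3−h3·(2M3+M4)/6=-117/32
t_q=1/2 → seg 0, τ=1/2; S=0+-495/128·τ+0·τ²+239/512·τ³=-7681/4096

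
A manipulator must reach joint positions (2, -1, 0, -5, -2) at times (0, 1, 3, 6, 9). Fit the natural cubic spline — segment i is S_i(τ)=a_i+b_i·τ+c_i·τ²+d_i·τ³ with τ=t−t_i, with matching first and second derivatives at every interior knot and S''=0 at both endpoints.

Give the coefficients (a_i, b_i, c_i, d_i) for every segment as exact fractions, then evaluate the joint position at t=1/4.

Δ: Δ0=-3, Δ1=1/2, Δ2=-5/3, Δ3=1
row 1: diag=6, rhs=21; c'=1/3, d'=7/2
row 2: denom=10−2·1/3=28/3; d'=(-13−2·7/2)/(28/3)=-15/7
row 3: denom=12−3·9/28=309/28; d'=(16−3·-15/7)/(309/28)=628/309
back: M3=628/309
back: M2=-15/7−9/28·628/309=-288/103
back: M1=7/2−1/3·-288/103=913/206
M: M0=0, M1=913/206, M2=-288/103, M3=628/309, M4=0
seg 0: a=2, c=M0/2=0, d=(M1−M0)/(6·1)=913/1236, b=Δ0−h0·(2M0+M1)/6=-4621/1236
seg 1: a=-1, c=M1/2=913/412, d=(M2−M1)/(6·2)=-1489/2472, b=Δ1−h1·(2M1+M2)/6=-941/618
seg 2: a=0, c=M2/2=-144/103, d=(M3−M2)/(6·3)=746/2781, b=Δ2−h2·(2M2+M3)/6=35/309
seg 3: a=-5, c=M3/2=314/309, d=(M4−M3)/(6·3)=-314/2781, b=Δ3−h3·(2M3+M4)/6=-319/309
t_q=1/4 → seg 0, τ=1/4; S=2+-4621/1236·τ+0·τ²+913/1236·τ³=28395/26368

  seg 0: a=2 b=-4621/1236 c=0 d=913/1236
  seg 1: a=-1 b=-941/618 c=913/412 d=-1489/2472
  seg 2: a=0 b=35/309 c=-144/103 d=746/2781
  seg 3: a=-5 b=-319/309 c=314/309 d=-314/2781
S(1/4) = 28395/26368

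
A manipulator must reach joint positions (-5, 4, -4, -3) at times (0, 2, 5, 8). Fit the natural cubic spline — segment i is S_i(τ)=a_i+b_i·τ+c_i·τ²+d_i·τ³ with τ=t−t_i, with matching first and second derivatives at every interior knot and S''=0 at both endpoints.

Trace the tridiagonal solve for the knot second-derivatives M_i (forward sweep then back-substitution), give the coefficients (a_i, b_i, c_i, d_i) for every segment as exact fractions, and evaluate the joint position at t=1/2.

Δ: Δ0=9/2, Δ1=-8/3, Δ2=1/3
row 1: diag=10, rhs=-43; c'=3/10, d'=-43/10
row 2: denom=12−3·3/10=111/10; d'=(18−3·-43/10)/(111/10)=103/37
back: M2=103/37
back: M1=-43/10−3/10·103/37=-190/37
M: M0=0, M1=-190/37, M2=103/37, M3=0
seg 0: a=-5, c=M0/2=0, d=(M1−M0)/(6·2)=-95/222, b=Δ0−h0·(2M0+M1)/6=1379/222
seg 1: a=4, c=M1/2=-95/37, d=(M2−M1)/(6·3)=293/666, b=Δ1−h1·(2M1+M2)/6=239/222
seg 2: a=-4, c=M2/2=103/74, d=(M3−M2)/(6·3)=-103/666, b=Δ2−h2·(2M2+M3)/6=-272/111
t_q=1/2 → seg 0, τ=1/2; S=-5+1379/222·τ+0·τ²+-95/222·τ³=-1153/592

  seg 0: a=-5 b=1379/222 c=0 d=-95/222
  seg 1: a=4 b=239/222 c=-95/37 d=293/666
  seg 2: a=-4 b=-272/111 c=103/74 d=-103/666
S(1/2) = -1153/592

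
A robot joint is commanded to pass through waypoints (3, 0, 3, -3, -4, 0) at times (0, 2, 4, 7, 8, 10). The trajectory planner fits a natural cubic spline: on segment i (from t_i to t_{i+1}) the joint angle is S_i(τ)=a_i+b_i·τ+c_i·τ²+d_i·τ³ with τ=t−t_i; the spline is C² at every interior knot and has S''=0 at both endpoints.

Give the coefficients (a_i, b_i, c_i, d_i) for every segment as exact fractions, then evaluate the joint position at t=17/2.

  seg 0: a=3 b=-395/157 c=0 d=319/1256
  seg 1: a=0 b=167/314 c=957/628 d=-653/1256
  seg 2: a=3 b=61/157 c=-501/314 d=251/942
  seg 3: a=-3 b=-625/314 c=126/157 d=59/314
  seg 4: a=-4 b=28/157 c=429/314 d=-143/628
S(17/2) = -18075/5024

Δ: Δ0=-3/2, Δ1=3/2, Δ2=-2, Δ3=-1, Δ4=2
row 1: diag=8, rhs=18; c'=1/4, d'=9/4
row 2: denom=10−2·1/4=19/2; d'=(-21−2·9/4)/(19/2)=-51/19
row 3: denom=8−3·6/19=134/19; d'=(6−3·-51/19)/(134/19)=267/134
row 4: denom=6−1·19/134=785/134; d'=(18−1·267/134)/(785/134)=429/157
back: M4=429/157
back: M3=267/134−19/134·429/157=252/157
back: M2=-51/19−6/19·252/157=-501/157
back: M1=9/4−1/4·-501/157=957/314
M: M0=0, M1=957/314, M2=-501/157, M3=252/157, M4=429/157, M5=0
seg 0: a=3, c=M0/2=0, d=(M1−M0)/(6·2)=319/1256, b=Δ0−h0·(2M0+M1)/6=-395/157
seg 1: a=0, c=M1/2=957/628, d=(M2−M1)/(6·2)=-653/1256, b=Δ1−h1·(2M1+M2)/6=167/314
seg 2: a=3, c=M2/2=-501/314, d=(M3−M2)/(6·3)=251/942, b=Δ2−h2·(2M2+M3)/6=61/157
seg 3: a=-3, c=M3/2=126/157, d=(M4−M3)/(6·1)=59/314, b=Δ3−h3·(2M3+M4)/6=-625/314
seg 4: a=-4, c=M4/2=429/314, d=(M5−M4)/(6·2)=-143/628, b=Δ4−h4·(2M4+M5)/6=28/157
t_q=17/2 → seg 4, τ=1/2; S=-4+28/157·τ+429/314·τ²+-143/628·τ³=-18075/5024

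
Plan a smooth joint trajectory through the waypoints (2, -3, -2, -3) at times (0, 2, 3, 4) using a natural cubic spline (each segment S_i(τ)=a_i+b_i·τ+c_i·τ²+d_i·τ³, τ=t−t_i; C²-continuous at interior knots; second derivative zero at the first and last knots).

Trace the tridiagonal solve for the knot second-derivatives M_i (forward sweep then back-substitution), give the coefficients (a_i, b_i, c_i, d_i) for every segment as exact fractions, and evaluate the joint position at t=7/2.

  seg 0: a=2 b=-179/46 c=0 d=8/23
  seg 1: a=-3 b=13/46 c=48/23 d=-63/46
  seg 2: a=-2 b=8/23 c=-93/46 d=31/46
S(7/2) = -827/368

Δ: Δ0=-5/2, Δ1=1, Δ2=-1
row 1: diag=6, rhs=21; c'=1/6, d'=7/2
row 2: denom=4−1·1/6=23/6; d'=(-12−1·7/2)/(23/6)=-93/23
back: M2=-93/23
back: M1=7/2−1/6·-93/23=96/23
M: M0=0, M1=96/23, M2=-93/23, M3=0
seg 0: a=2, c=M0/2=0, d=(M1−M0)/(6·2)=8/23, b=Δ0−h0·(2M0+M1)/6=-179/46
seg 1: a=-3, c=M1/2=48/23, d=(M2−M1)/(6·1)=-63/46, b=Δ1−h1·(2M1+M2)/6=13/46
seg 2: a=-2, c=M2/2=-93/46, d=(M3−M2)/(6·1)=31/46, b=Δ2−h2·(2M2+M3)/6=8/23
t_q=7/2 → seg 2, τ=1/2; S=-2+8/23·τ+-93/46·τ²+31/46·τ³=-827/368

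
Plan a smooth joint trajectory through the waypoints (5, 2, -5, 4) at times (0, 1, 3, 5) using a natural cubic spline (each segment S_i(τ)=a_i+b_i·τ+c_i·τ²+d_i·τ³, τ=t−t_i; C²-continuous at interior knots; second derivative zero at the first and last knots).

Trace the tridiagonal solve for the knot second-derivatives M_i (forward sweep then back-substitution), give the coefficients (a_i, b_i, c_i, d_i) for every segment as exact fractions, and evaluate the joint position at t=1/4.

Δ: Δ0=-3, Δ1=-7/2, Δ2=9/2
row 1: diag=6, rhs=-3; c'=1/3, d'=-1/2
row 2: denom=8−2·1/3=22/3; d'=(48−2·-1/2)/(22/3)=147/22
back: M2=147/22
back: M1=-1/2−1/3·147/22=-30/11
M: M0=0, M1=-30/11, M2=147/22, M3=0
seg 0: a=5, c=M0/2=0, d=(M1−M0)/(6·1)=-5/11, b=Δ0−h0·(2M0+M1)/6=-28/11
seg 1: a=2, c=M1/2=-15/11, d=(M2−M1)/(6·2)=69/88, b=Δ1−h1·(2M1+M2)/6=-43/11
seg 2: a=-5, c=M2/2=147/44, d=(M3−M2)/(6·2)=-49/88, b=Δ2−h2·(2M2+M3)/6=1/22
t_q=1/4 → seg 0, τ=1/4; S=5+-28/11·τ+0·τ²+-5/11·τ³=3067/704

  seg 0: a=5 b=-28/11 c=0 d=-5/11
  seg 1: a=2 b=-43/11 c=-15/11 d=69/88
  seg 2: a=-5 b=1/22 c=147/44 d=-49/88
S(1/4) = 3067/704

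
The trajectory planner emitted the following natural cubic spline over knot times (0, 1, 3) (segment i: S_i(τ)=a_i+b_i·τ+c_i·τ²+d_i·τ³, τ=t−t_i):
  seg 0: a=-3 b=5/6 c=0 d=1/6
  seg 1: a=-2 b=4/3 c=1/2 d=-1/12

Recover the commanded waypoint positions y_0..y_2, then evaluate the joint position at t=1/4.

y_0 = S_0(0) = a_0 = -3
y_1 = S_1(0) = a_1 = -2
y_2 = S_1(2) = 2
t_q=1/4 is in segment 0 (τ=1/4); S_0(τ)=-357/128

y_0=-3 y_1=-2 y_2=2
S(1/4) = -357/128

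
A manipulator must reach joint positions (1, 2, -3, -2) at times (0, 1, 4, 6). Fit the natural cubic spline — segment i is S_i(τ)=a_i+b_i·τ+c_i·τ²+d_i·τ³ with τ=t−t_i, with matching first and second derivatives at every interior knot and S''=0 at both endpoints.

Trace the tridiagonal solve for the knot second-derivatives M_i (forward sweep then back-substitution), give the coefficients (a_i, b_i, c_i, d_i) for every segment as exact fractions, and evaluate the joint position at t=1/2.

  seg 0: a=1 b=625/426 c=0 d=-199/426
  seg 1: a=2 b=14/213 c=-199/142 d=39/142
  seg 2: a=-3 b=-395/426 c=76/71 d=-38/213
S(1/2) = 1903/1136

Δ: Δ0=1, Δ1=-5/3, Δ2=1/2
row 1: diag=8, rhs=-16; c'=3/8, d'=-2
row 2: denom=10−3·3/8=71/8; d'=(13−3·-2)/(71/8)=152/71
back: M2=152/71
back: M1=-2−3/8·152/71=-199/71
M: M0=0, M1=-199/71, M2=152/71, M3=0
seg 0: a=1, c=M0/2=0, d=(M1−M0)/(6·1)=-199/426, b=Δ0−h0·(2M0+M1)/6=625/426
seg 1: a=2, c=M1/2=-199/142, d=(M2−M1)/(6·3)=39/142, b=Δ1−h1·(2M1+M2)/6=14/213
seg 2: a=-3, c=M2/2=76/71, d=(M3−M2)/(6·2)=-38/213, b=Δ2−h2·(2M2+M3)/6=-395/426
t_q=1/2 → seg 0, τ=1/2; S=1+625/426·τ+0·τ²+-199/426·τ³=1903/1136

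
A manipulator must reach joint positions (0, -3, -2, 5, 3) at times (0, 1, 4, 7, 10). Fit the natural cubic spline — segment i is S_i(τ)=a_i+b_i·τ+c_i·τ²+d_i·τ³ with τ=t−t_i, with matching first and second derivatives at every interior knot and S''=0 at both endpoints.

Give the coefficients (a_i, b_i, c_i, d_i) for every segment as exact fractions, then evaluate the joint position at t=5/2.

Δ: Δ0=-3, Δ1=1/3, Δ2=7/3, Δ3=-2/3
row 1: diag=8, rhs=20; c'=3/8, d'=5/2
row 2: denom=12−3·3/8=87/8; d'=(12−3·5/2)/(87/8)=12/29
row 3: denom=12−3·8/29=324/29; d'=(-18−3·12/29)/(324/29)=-31/18
back: M3=-31/18
back: M2=12/29−8/29·-31/18=8/9
back: M1=5/2−3/8·8/9=13/6
M: M0=0, M1=13/6, M2=8/9, M3=-31/18, M4=0
seg 0: a=0, c=M0/2=0, d=(M1−M0)/(6·1)=13/36, b=Δ0−h0·(2M0+M1)/6=-121/36
seg 1: a=-3, c=M1/2=13/12, d=(M2−M1)/(6·3)=-23/324, b=Δ1−h1·(2M1+M2)/6=-41/18
seg 2: a=-2, c=M2/2=4/9, d=(M3−M2)/(6·3)=-47/324, b=Δ2−h2·(2M2+M3)/6=83/36
seg 3: a=5, c=M3/2=-31/36, d=(M4−M3)/(6·3)=31/324, b=Δ3−h3·(2M3+M4)/6=19/18
t_q=5/2 → seg 1, τ=3/2; S=-3+-41/18·τ+13/12·τ²+-23/324·τ³=-135/32

  seg 0: a=0 b=-121/36 c=0 d=13/36
  seg 1: a=-3 b=-41/18 c=13/12 d=-23/324
  seg 2: a=-2 b=83/36 c=4/9 d=-47/324
  seg 3: a=5 b=19/18 c=-31/36 d=31/324
S(5/2) = -135/32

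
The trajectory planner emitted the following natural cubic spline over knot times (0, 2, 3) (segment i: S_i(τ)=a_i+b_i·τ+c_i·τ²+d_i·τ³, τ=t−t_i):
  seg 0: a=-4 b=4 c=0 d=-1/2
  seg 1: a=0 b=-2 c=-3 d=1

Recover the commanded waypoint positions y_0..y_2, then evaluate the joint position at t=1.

y_0=-4 y_1=0 y_2=-4
S(1) = -1/2

y_0 = S_0(0) = a_0 = -4
y_1 = S_1(0) = a_1 = 0
y_2 = S_1(1) = -4
t_q=1 is in segment 0 (τ=1); S_0(τ)=-1/2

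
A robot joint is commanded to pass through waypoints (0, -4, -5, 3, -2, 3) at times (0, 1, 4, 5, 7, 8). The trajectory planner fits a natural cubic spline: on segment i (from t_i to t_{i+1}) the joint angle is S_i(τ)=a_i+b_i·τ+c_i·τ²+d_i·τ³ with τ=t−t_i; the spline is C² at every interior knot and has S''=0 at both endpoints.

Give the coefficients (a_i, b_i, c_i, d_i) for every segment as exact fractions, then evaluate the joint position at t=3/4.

Δ: Δ0=-4, Δ1=-1/3, Δ2=8, Δ3=-5/2, Δ4=5
row 1: diag=8, rhs=22; c'=3/8, d'=11/4
row 2: denom=8−3·3/8=55/8; d'=(50−3·11/4)/(55/8)=334/55
row 3: denom=6−1·8/55=322/55; d'=(-63−1·334/55)/(322/55)=-3799/322
row 4: denom=6−2·55/161=856/161; d'=(45−2·-3799/322)/(856/161)=2761/214
back: M4=2761/214
back: M3=-3799/322−55/161·2761/214=-1734/107
back: M2=334/55−8/55·-1734/107=902/107
back: M1=11/4−3/8·902/107=-44/107
M: M0=0, M1=-44/107, M2=902/107, M3=-1734/107, M4=2761/214, M5=0
seg 0: a=0, c=M0/2=0, d=(M1−M0)/(6·1)=-22/321, b=Δ0−h0·(2M0+M1)/6=-1262/321
seg 1: a=-4, c=M1/2=-22/107, d=(M2−M1)/(6·3)=473/963, b=Δ1−h1·(2M1+M2)/6=-1328/321
seg 2: a=-5, c=M2/2=451/107, d=(M3−M2)/(6·1)=-1318/321, b=Δ2−h2·(2M2+M3)/6=2533/321
seg 3: a=3, c=M3/2=-867/107, d=(M4−M3)/(6·2)=6229/2568, b=Δ3−h3·(2M3+M4)/6=1285/321
seg 4: a=-2, c=M4/2=2761/428, d=(M5−M4)/(6·1)=-2761/1284, b=Δ4−h4·(2M4+M5)/6=449/642
t_q=3/4 → seg 0, τ=3/4; S=0+-1262/321·τ+0·τ²+-22/321·τ³=-10195/3424

  seg 0: a=0 b=-1262/321 c=0 d=-22/321
  seg 1: a=-4 b=-1328/321 c=-22/107 d=473/963
  seg 2: a=-5 b=2533/321 c=451/107 d=-1318/321
  seg 3: a=3 b=1285/321 c=-867/107 d=6229/2568
  seg 4: a=-2 b=449/642 c=2761/428 d=-2761/1284
S(3/4) = -10195/3424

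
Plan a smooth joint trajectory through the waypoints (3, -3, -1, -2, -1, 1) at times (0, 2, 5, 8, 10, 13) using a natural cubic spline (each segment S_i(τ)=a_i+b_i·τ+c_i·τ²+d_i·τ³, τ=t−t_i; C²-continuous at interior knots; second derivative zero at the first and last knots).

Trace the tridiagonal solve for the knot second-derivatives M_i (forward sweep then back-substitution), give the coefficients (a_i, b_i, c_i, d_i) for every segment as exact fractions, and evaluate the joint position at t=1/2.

Δ: Δ0=-3, Δ1=2/3, Δ2=-1/3, Δ3=1/2, Δ4=2/3
row 1: diag=10, rhs=22; c'=3/10, d'=11/5
row 2: denom=12−3·3/10=111/10; d'=(-6−3·11/5)/(111/10)=-42/37
row 3: denom=10−3·10/37=340/37; d'=(5−3·-42/37)/(340/37)=311/340
row 4: denom=10−2·37/170=813/85; d'=(1−2·311/340)/(813/85)=-47/542
back: M4=-47/542
back: M3=311/340−37/170·-47/542=253/271
back: M2=-42/37−10/37·253/271=-376/271
back: M1=11/5−3/10·-376/271=709/271
M: M0=0, M1=709/271, M2=-376/271, M3=253/271, M4=-47/542, M5=0
seg 0: a=3, c=M0/2=0, d=(M1−M0)/(6·2)=709/3252, b=Δ0−h0·(2M0+M1)/6=-3148/813
seg 1: a=-3, c=M1/2=709/542, d=(M2−M1)/(6·3)=-1085/4878, b=Δ1−h1·(2M1+M2)/6=-1021/813
seg 2: a=-1, c=M2/2=-188/271, d=(M3−M2)/(6·3)=629/4878, b=Δ2−h2·(2M2+M3)/6=955/1626
seg 3: a=-2, c=M3/2=253/542, d=(M4−M3)/(6·2)=-553/6504, b=Δ3−h3·(2M3+M4)/6=-76/813
seg 4: a=-1, c=M4/2=-47/1084, d=(M5−M4)/(6·3)=47/9756, b=Δ4−h4·(2M4+M5)/6=1225/1626
t_q=1/2 → seg 0, τ=1/2; S=3+-3148/813·τ+0·τ²+709/3252·τ³=9463/8672

  seg 0: a=3 b=-3148/813 c=0 d=709/3252
  seg 1: a=-3 b=-1021/813 c=709/542 d=-1085/4878
  seg 2: a=-1 b=955/1626 c=-188/271 d=629/4878
  seg 3: a=-2 b=-76/813 c=253/542 d=-553/6504
  seg 4: a=-1 b=1225/1626 c=-47/1084 d=47/9756
S(1/2) = 9463/8672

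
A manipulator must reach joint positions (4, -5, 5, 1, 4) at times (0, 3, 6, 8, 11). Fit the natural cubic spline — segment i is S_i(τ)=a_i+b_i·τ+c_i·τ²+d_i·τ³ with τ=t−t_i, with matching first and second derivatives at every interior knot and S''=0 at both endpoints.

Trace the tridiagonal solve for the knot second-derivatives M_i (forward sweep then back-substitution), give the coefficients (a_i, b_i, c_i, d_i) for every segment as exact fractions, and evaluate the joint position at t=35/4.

  seg 0: a=4 b=-308/59 c=0 d=131/531
  seg 1: a=-5 b=85/59 c=131/59 d=-844/1593
  seg 2: a=5 b=27/59 c=-451/177 d=467/708
  seg 3: a=1 b=-322/177 c=499/354 d=-499/3186
S(35/4) = 2737/7552

Δ: Δ0=-3, Δ1=10/3, Δ2=-2, Δ3=1
row 1: diag=12, rhs=38; c'=1/4, d'=19/6
row 2: denom=10−3·1/4=37/4; d'=(-32−3·19/6)/(37/4)=-166/37
row 3: denom=10−2·8/37=354/37; d'=(18−2·-166/37)/(354/37)=499/177
back: M3=499/177
back: M2=-166/37−8/37·499/177=-902/177
back: M1=19/6−1/4·-902/177=262/59
M: M0=0, M1=262/59, M2=-902/177, M3=499/177, M4=0
seg 0: a=4, c=M0/2=0, d=(M1−M0)/(6·3)=131/531, b=Δ0−h0·(2M0+M1)/6=-308/59
seg 1: a=-5, c=M1/2=131/59, d=(M2−M1)/(6·3)=-844/1593, b=Δ1−h1·(2M1+M2)/6=85/59
seg 2: a=5, c=M2/2=-451/177, d=(M3−M2)/(6·2)=467/708, b=Δ2−h2·(2M2+M3)/6=27/59
seg 3: a=1, c=M3/2=499/354, d=(M4−M3)/(6·3)=-499/3186, b=Δ3−h3·(2M3+M4)/6=-322/177
t_q=35/4 → seg 3, τ=3/4; S=1+-322/177·τ+499/354·τ²+-499/3186·τ³=2737/7552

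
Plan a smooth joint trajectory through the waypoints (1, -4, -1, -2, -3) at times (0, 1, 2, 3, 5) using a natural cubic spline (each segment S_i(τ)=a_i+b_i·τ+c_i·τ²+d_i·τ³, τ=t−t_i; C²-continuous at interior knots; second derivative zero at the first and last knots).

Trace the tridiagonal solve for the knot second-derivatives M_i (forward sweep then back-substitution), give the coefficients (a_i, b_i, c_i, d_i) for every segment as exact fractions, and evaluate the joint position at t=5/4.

Δ: Δ0=-5, Δ1=3, Δ2=-1, Δ3=-1/2
row 1: diag=4, rhs=48; c'=1/4, d'=12
row 2: denom=4−1·1/4=15/4; d'=(-24−1·12)/(15/4)=-48/5
row 3: denom=6−1·4/15=86/15; d'=(3−1·-48/5)/(86/15)=189/86
back: M3=189/86
back: M2=-48/5−4/15·189/86=-438/43
back: M1=12−1/4·-438/43=1251/86
M: M0=0, M1=1251/86, M2=-438/43, M3=189/86, M4=0
seg 0: a=1, c=M0/2=0, d=(M1−M0)/(6·1)=417/172, b=Δ0−h0·(2M0+M1)/6=-1277/172
seg 1: a=-4, c=M1/2=1251/172, d=(M2−M1)/(6·1)=-709/172, b=Δ1−h1·(2M1+M2)/6=-13/86
seg 2: a=-1, c=M2/2=-219/43, d=(M3−M2)/(6·1)=355/172, b=Δ2−h2·(2M2+M3)/6=349/172
seg 3: a=-2, c=M3/2=189/172, d=(M4−M3)/(6·2)=-63/344, b=Δ3−h3·(2M3+M4)/6=-169/86
t_q=5/4 → seg 1, τ=1/4; S=-4+-13/86·τ+1251/172·τ²+-709/172·τ³=-40153/11008

  seg 0: a=1 b=-1277/172 c=0 d=417/172
  seg 1: a=-4 b=-13/86 c=1251/172 d=-709/172
  seg 2: a=-1 b=349/172 c=-219/43 d=355/172
  seg 3: a=-2 b=-169/86 c=189/172 d=-63/344
S(5/4) = -40153/11008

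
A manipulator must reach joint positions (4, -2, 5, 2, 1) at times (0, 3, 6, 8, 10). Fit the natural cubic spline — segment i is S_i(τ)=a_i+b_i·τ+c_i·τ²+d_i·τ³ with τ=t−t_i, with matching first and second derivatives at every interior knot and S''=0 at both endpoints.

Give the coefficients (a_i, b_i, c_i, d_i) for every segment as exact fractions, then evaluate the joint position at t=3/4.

Δ: Δ0=-2, Δ1=7/3, Δ2=-3/2, Δ3=-1/2
row 1: diag=12, rhs=26; c'=1/4, d'=13/6
row 2: denom=10−3·1/4=37/4; d'=(-23−3·13/6)/(37/4)=-118/37
row 3: denom=8−2·8/37=280/37; d'=(6−2·-118/37)/(280/37)=229/140
back: M3=229/140
back: M2=-118/37−8/37·229/140=-124/35
back: M1=13/6−1/4·-124/35=641/210
M: M0=0, M1=641/210, M2=-124/35, M3=229/140, M4=0
seg 0: a=4, c=M0/2=0, d=(M1−M0)/(6·3)=641/3780, b=Δ0−h0·(2M0+M1)/6=-1481/420
seg 1: a=-2, c=M1/2=641/420, d=(M2−M1)/(6·3)=-277/756, b=Δ1−h1·(2M1+M2)/6=221/210
seg 2: a=5, c=M2/2=-62/35, d=(M3−M2)/(6·2)=145/336, b=Δ2−h2·(2M2+M3)/6=19/60
seg 3: a=2, c=M3/2=229/280, d=(M4−M3)/(6·2)=-229/1680, b=Δ3−h3·(2M3+M4)/6=-167/105
t_q=3/4 → seg 0, τ=3/4; S=4+-1481/420·τ+0·τ²+641/3780·τ³=2557/1792

  seg 0: a=4 b=-1481/420 c=0 d=641/3780
  seg 1: a=-2 b=221/210 c=641/420 d=-277/756
  seg 2: a=5 b=19/60 c=-62/35 d=145/336
  seg 3: a=2 b=-167/105 c=229/280 d=-229/1680
S(3/4) = 2557/1792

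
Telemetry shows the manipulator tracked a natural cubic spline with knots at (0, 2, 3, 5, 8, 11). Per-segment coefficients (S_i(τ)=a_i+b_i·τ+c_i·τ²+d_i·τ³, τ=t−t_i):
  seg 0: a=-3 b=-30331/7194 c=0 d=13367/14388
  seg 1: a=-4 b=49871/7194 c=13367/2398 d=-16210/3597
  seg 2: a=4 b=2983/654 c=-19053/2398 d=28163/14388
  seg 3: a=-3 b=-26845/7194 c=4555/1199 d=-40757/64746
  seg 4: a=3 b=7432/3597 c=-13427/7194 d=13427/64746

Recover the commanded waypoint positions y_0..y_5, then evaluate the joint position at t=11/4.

y_0 = S_0(0) = a_0 = -3
y_1 = S_1(0) = a_1 = -4
y_2 = S_2(0) = a_2 = 4
y_3 = S_3(0) = a_3 = -3
y_4 = S_4(0) = a_4 = 3
y_5 = S_4(3) = -2
t_q=11/4 is in segment 1 (τ=3/4); S_1(τ)=46685/19184

y_0=-3 y_1=-4 y_2=4 y_3=-3 y_4=3 y_5=-2
S(11/4) = 46685/19184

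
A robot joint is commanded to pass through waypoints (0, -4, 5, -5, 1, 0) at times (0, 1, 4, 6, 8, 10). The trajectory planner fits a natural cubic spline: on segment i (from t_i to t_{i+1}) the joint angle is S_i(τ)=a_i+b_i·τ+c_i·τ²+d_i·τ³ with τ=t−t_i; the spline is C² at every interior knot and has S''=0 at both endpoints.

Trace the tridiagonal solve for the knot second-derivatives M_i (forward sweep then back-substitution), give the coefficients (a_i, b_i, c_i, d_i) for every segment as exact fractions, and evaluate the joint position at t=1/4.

Δ: Δ0=-4, Δ1=3, Δ2=-5, Δ3=3, Δ4=-1/2
row 1: diag=8, rhs=42; c'=3/8, d'=21/4
row 2: denom=10−3·3/8=71/8; d'=(-48−3·21/4)/(71/8)=-510/71
row 3: denom=8−2·16/71=536/71; d'=(48−2·-510/71)/(536/71)=1107/134
row 4: denom=8−2·71/268=1001/134; d'=(-21−2·1107/134)/(1001/134)=-5028/1001
back: M4=-5028/1001
back: M3=1107/134−71/268·-5028/1001=19203/2002
back: M2=-510/71−16/71·19203/2002=-9354/1001
back: M1=21/4−3/8·-9354/1001=8763/1001
M: M0=0, M1=8763/1001, M2=-9354/1001, M3=19203/2002, M4=-5028/1001, M5=0
seg 0: a=0, c=M0/2=0, d=(M1−M0)/(6·1)=2921/2002, b=Δ0−h0·(2M0+M1)/6=-10929/2002
seg 1: a=-4, c=M1/2=8763/2002, d=(M2−M1)/(6·3)=-183/182, b=Δ1−h1·(2M1+M2)/6=-1083/1001
seg 2: a=5, c=M2/2=-4677/1001, d=(M3−M2)/(6·2)=12637/8008, b=Δ2−h2·(2M2+M3)/6=-303/154
seg 3: a=-5, c=M3/2=19203/4004, d=(M4−M3)/(6·2)=-9753/8008, b=Δ3−h3·(2M3+M4)/6=-246/143
seg 4: a=1, c=M4/2=-2514/1001, d=(M5−M4)/(6·2)=419/1001, b=Δ4−h4·(2M4+M5)/6=5703/2002
t_q=1/4 → seg 0, τ=1/4; S=0+-10929/2002·τ+0·τ²+2921/2002·τ³=-171943/128128

  seg 0: a=0 b=-10929/2002 c=0 d=2921/2002
  seg 1: a=-4 b=-1083/1001 c=8763/2002 d=-183/182
  seg 2: a=5 b=-303/154 c=-4677/1001 d=12637/8008
  seg 3: a=-5 b=-246/143 c=19203/4004 d=-9753/8008
  seg 4: a=1 b=5703/2002 c=-2514/1001 d=419/1001
S(1/4) = -171943/128128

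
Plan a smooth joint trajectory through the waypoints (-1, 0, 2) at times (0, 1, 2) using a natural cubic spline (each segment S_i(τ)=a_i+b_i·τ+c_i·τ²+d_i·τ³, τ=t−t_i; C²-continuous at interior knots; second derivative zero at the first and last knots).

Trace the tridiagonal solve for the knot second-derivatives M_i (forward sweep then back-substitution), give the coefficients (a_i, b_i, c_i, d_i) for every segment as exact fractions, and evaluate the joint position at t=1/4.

  seg 0: a=-1 b=3/4 c=0 d=1/4
  seg 1: a=0 b=3/2 c=3/4 d=-1/4
S(1/4) = -207/256

Δ: Δ0=1, Δ1=2
row 1: diag=4, rhs=6; c'=1/4, d'=3/2
back: M1=3/2
M: M0=0, M1=3/2, M2=0
seg 0: a=-1, c=M0/2=0, d=(M1−M0)/(6·1)=1/4, b=Δ0−h0·(2M0+M1)/6=3/4
seg 1: a=0, c=M1/2=3/4, d=(M2−M1)/(6·1)=-1/4, b=Δ1−h1·(2M1+M2)/6=3/2
t_q=1/4 → seg 0, τ=1/4; S=-1+3/4·τ+0·τ²+1/4·τ³=-207/256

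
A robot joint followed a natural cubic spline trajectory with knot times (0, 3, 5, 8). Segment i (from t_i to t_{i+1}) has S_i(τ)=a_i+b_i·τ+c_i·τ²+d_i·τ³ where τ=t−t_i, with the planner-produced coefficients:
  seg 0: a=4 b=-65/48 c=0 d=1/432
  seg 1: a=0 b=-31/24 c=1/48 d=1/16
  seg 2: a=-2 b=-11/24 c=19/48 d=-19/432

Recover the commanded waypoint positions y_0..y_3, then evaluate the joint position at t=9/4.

y_0=4 y_1=0 y_2=-2 y_3=-1
S(9/4) = 1003/1024

y_0 = S_0(0) = a_0 = 4
y_1 = S_1(0) = a_1 = 0
y_2 = S_2(0) = a_2 = -2
y_3 = S_2(3) = -1
t_q=9/4 is in segment 0 (τ=9/4); S_0(τ)=1003/1024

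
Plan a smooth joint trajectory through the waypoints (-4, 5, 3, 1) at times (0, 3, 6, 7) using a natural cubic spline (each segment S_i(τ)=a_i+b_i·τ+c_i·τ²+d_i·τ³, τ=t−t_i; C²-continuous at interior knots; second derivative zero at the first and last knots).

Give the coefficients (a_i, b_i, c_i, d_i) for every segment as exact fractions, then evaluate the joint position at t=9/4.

Δ: Δ0=3, Δ1=-2/3, Δ2=-2
row 1: diag=12, rhs=-22; c'=1/4, d'=-11/6
row 2: denom=8−3·1/4=29/4; d'=(-8−3·-11/6)/(29/4)=-10/29
back: M2=-10/29
back: M1=-11/6−1/4·-10/29=-152/87
M: M0=0, M1=-152/87, M2=-10/29, M3=0
seg 0: a=-4, c=M0/2=0, d=(M1−M0)/(6·3)=-76/783, b=Δ0−h0·(2M0+M1)/6=337/87
seg 1: a=5, c=M1/2=-76/87, d=(M2−M1)/(6·3)=61/783, b=Δ1−h1·(2M1+M2)/6=109/87
seg 2: a=3, c=M2/2=-5/29, d=(M3−M2)/(6·1)=5/87, b=Δ2−h2·(2M2+M3)/6=-164/87
t_q=9/4 → seg 0, τ=9/4; S=-4+337/87·τ+0·τ²+-76/783·τ³=1675/464

  seg 0: a=-4 b=337/87 c=0 d=-76/783
  seg 1: a=5 b=109/87 c=-76/87 d=61/783
  seg 2: a=3 b=-164/87 c=-5/29 d=5/87
S(9/4) = 1675/464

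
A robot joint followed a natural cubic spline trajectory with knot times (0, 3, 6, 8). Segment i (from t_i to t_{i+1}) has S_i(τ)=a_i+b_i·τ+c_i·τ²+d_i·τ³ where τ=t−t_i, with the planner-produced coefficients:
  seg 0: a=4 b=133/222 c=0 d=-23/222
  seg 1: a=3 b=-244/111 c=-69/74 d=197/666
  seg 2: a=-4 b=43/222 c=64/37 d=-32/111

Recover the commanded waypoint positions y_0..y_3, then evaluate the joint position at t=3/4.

y_0=4 y_1=3 y_2=-4 y_3=1
S(3/4) = 20865/4736

y_0 = S_0(0) = a_0 = 4
y_1 = S_1(0) = a_1 = 3
y_2 = S_2(0) = a_2 = -4
y_3 = S_2(2) = 1
t_q=3/4 is in segment 0 (τ=3/4); S_0(τ)=20865/4736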